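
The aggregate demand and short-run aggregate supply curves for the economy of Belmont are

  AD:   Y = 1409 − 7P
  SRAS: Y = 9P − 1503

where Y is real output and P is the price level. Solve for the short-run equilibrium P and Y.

P = 182, Y = 135

Set AD = SRAS: 1409 − 7P = 9P − 1503, so 2912 = 16P and P = 182.
Then Y = 1409 − 7·182 = 135.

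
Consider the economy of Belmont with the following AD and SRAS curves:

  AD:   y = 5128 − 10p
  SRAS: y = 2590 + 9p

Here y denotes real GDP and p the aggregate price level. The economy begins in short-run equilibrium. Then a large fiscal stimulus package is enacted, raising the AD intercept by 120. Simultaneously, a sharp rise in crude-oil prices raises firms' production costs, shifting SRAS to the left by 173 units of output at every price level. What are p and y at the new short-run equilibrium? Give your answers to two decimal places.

After both shocks: AD is y = 5248 − 10p and SRAS is y = 2417 + 9p.
Setting them equal: 2831 = 19p, so p = 149.00.
Substituting into AD, y = 3758.00.

p = 149.00, y = 3758.00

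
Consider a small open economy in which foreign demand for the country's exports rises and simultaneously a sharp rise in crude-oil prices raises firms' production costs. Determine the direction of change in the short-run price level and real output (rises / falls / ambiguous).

Price level: rises; output: ambiguous

The first event is a positive demand shock: AD shifts right, which by itself pushes P up and Y up.
The second is an adverse supply shock: SRAS shifts left, which by itself pushes P up and Y down.
Both shocks push P up, so P rises. The two shocks push Y in opposite directions, so the effect on Y is ambiguous.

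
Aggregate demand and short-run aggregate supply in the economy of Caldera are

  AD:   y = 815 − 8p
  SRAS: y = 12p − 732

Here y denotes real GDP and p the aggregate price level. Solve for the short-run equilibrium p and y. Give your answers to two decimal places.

Set AD = SRAS: 815 − 8p = 12p − 732, so 1547 = 20p and p = 77.35.
Substituting into AD, y = 815 − 8p = 196.20.

p = 77.35, y = 196.20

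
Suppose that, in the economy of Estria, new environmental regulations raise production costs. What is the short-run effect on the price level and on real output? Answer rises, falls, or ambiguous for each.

Price level: rises; output: falls

This is an adverse supply shock: SRAS shifts left.
Moving along the downward-sloping AD curve, P rises and Y falls.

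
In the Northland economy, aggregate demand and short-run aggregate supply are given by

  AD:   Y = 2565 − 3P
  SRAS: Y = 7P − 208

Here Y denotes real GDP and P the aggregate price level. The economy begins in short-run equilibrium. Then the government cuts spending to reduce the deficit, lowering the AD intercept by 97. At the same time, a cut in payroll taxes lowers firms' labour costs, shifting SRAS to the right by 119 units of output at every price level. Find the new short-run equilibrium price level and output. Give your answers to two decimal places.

After both shocks: AD is Y = 2468 − 3P and SRAS is Y = 7P − 89.
Setting them equal: 2557 = 10P, so P = 255.70.
Substituting into AD, Y = 1700.90.

P = 255.70, Y = 1700.90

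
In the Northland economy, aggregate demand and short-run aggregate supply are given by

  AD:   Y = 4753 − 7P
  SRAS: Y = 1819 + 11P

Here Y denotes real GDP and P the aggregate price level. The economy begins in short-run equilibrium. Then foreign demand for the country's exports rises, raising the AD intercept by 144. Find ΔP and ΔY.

ΔP = +8, ΔY = +88

This is a positive demand shock: AD shifts right.
New AD: Y = 4897 − 7P.
Set AD = SRAS: 4897 − 7P = 1819 + 11P, so 3078 = 18P and P = 171.
Y = 4897 − 7·171 = 3700.
Initially P = 163, Y = 3612, so ΔP = +8 and ΔY = +88.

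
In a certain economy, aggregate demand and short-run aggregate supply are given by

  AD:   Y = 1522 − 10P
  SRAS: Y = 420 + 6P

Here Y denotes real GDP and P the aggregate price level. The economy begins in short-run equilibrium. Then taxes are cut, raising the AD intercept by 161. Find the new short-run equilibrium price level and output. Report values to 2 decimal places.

P = 78.94, Y = 893.63

This is a positive demand shock: AD shifts right.
New AD: Y = 1683 − 10P.
Set AD = SRAS: 1683 − 10P = 420 + 6P, so 1263 = 16P and P = 78.94.
Substituting into AD, Y = 893.63.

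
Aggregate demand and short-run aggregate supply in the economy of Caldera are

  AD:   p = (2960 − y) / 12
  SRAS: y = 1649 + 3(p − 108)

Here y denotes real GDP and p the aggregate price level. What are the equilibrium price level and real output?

p = 109, y = 1652

Write SRAS as y = 1649 + 3p − 324 = 1325 + 3p.
Rearrange AD to y = 2960 − 12p.
Set AD = SRAS: 2960 − 12p = 1325 + 3p, so 1635 = 15p and p = 109.
Then y = 2960 − 12·109 = 1652.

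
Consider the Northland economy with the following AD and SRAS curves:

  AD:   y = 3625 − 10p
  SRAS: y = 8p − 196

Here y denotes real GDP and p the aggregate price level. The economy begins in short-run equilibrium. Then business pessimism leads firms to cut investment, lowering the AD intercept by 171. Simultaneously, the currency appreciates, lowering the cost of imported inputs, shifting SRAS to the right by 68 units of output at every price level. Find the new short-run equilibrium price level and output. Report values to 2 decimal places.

p = 199.00, y = 1464.00

After both shocks: AD is y = 3454 − 10p and SRAS is y = 8p − 128.
Setting them equal: 3582 = 18p, so p = 199.00.
Substituting into AD, y = 1464.00.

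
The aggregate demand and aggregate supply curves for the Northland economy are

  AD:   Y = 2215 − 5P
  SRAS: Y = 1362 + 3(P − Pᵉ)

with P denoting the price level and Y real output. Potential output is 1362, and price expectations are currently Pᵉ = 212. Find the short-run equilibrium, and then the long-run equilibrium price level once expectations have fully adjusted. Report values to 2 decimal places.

Short run: with Pᵉ = 212, SRAS is Y = 726 + 3P. Setting AD = SRAS gives 1489 = 8P, so P = 186.13 and Y = 2215 − 5P = 1284.38.
Output 1284.38 is below potential 1362, so over time expected prices fall and SRAS shifts right until Y returns to 1362.
Long run: Y = 1362 on the AD curve gives 1362 = 2215 − 5P, so P = 170.60.

Short run: P = 186.13, Y = 1284.38. Long run: P = 170.60.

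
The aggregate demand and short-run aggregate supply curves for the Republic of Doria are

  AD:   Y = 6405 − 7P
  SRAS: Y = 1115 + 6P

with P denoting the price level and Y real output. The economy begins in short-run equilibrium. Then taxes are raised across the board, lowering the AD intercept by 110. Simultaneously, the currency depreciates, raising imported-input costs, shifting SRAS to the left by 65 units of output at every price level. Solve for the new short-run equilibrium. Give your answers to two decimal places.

P = 403.46, Y = 3470.77

After both shocks: AD is Y = 6295 − 7P and SRAS is Y = 1050 + 6P.
Setting them equal: 5245 = 13P, so P = 403.46.
Substituting into AD, Y = 3470.77.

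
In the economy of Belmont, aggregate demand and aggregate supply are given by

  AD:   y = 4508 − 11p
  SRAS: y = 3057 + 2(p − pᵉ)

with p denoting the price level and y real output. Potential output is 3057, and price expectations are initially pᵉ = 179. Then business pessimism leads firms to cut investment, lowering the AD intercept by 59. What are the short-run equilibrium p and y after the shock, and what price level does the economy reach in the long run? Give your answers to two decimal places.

AD shifts left: new AD is y = 4449 − 11p. With pᵉ = 179, SRAS is y = 2699 + 2p.
Short run: 4449 − 11p = 2699 + 2p gives 1750 = 13p, so p = 134.62 and y = 4449 − 11p = 2968.23.
y = 2968.23 is below potential 3057; expectations adjust and SRAS shifts right until y = 3057.
Long run: on the new AD curve, 3057 = 4449 − 11p gives p = 126.55.

Short run: p = 134.62, y = 2968.23. Long run: p = 126.55.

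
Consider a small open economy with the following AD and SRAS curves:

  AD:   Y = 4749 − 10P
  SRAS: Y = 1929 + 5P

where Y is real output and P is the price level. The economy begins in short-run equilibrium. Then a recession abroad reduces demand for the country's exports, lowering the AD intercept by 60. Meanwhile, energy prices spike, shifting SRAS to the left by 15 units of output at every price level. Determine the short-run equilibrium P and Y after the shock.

After both shocks: AD is Y = 4689 − 10P and SRAS is Y = 1914 + 5P.
Setting them equal: 2775 = 15P, so P = 185.
Y = 4689 − 10·185 = 2839.

P = 185, Y = 2839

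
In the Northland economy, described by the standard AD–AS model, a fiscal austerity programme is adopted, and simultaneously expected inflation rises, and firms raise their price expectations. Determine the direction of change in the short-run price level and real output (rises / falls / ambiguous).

Price level: ambiguous; output: falls

The first event is a negative demand shock: AD shifts left, which by itself pushes P down and Y down.
The second is an adverse supply shock: SRAS shifts left, which by itself pushes P up and Y down.
The two shocks push P in opposite directions, so the effect on P is ambiguous. Both shocks push Y down, so Y falls.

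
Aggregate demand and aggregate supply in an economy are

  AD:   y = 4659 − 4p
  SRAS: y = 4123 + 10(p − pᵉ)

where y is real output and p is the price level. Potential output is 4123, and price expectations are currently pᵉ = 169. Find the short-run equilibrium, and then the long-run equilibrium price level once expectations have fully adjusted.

Short run: with pᵉ = 169, SRAS is y = 2433 + 10p. Setting AD = SRAS gives 2226 = 14p, so p = 159 and y = 4659 − 4·159 = 4023.
Output 4023 is below potential 4123, so over time expected prices fall and SRAS shifts right until y returns to 4123.
Long run: y = 4123 on the AD curve gives 4123 = 4659 − 4p, so p = 134.

Short run: p = 159, y = 4023. Long run: p = 134.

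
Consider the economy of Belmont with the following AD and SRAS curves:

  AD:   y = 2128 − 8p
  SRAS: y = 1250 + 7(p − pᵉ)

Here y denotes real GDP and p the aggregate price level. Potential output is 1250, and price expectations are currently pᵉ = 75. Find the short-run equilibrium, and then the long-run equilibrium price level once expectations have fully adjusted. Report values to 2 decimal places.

Short run: with pᵉ = 75, SRAS is y = 725 + 7p. Setting AD = SRAS gives 1403 = 15p, so p = 93.53 and y = 2128 − 8p = 1379.73.
Output 1379.73 is above potential 1250, so over time expected prices rise and SRAS shifts left until y returns to 1250.
Long run: y = 1250 on the AD curve gives 1250 = 2128 − 8p, so p = 109.75.

Short run: p = 93.53, y = 1379.73. Long run: p = 109.75.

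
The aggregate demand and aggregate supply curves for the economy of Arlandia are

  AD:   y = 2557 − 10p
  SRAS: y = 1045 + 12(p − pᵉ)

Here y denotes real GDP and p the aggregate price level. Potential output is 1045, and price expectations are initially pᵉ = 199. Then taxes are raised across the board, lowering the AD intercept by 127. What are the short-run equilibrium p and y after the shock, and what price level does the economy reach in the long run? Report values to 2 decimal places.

AD shifts left: new AD is y = 2430 − 10p. With pᵉ = 199, SRAS is y = 12p − 1343.
Short run: 2430 − 10p = 12p − 1343 gives 3773 = 22p, so p = 171.50 and y = 2430 − 10p = 715.00.
y = 715.00 is below potential 1045; expectations adjust and SRAS shifts right until y = 1045.
Long run: on the new AD curve, 1045 = 2430 − 10p gives p = 138.50.

Short run: p = 171.50, y = 715.00. Long run: p = 138.50.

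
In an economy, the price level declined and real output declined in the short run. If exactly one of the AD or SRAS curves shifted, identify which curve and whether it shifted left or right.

P fell and Y fell. An AD shift moves P and Y in the same direction; an SRAS shift moves them in opposite directions.
Here P and Y moved in the same direction, so the AD curve shifted.
Since Y fell, AD shifted left.

AD shifted left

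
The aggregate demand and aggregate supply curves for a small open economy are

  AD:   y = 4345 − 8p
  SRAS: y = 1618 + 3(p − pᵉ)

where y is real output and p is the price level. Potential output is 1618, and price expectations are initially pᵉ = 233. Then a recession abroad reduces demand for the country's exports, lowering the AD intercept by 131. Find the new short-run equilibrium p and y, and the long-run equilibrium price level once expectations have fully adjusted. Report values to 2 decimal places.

AD shifts left: new AD is y = 4214 − 8p. With pᵉ = 233, SRAS is y = 919 + 3p.
Short run: 4214 − 8p = 919 + 3p gives 3295 = 11p, so p = 299.55 and y = 4214 − 8p = 1817.64.
y = 1817.64 is above potential 1618; expectations adjust and SRAS shifts left until y = 1618.
Long run: on the new AD curve, 1618 = 4214 − 8p gives p = 324.50.

Short run: p = 299.55, y = 1817.64. Long run: p = 324.50.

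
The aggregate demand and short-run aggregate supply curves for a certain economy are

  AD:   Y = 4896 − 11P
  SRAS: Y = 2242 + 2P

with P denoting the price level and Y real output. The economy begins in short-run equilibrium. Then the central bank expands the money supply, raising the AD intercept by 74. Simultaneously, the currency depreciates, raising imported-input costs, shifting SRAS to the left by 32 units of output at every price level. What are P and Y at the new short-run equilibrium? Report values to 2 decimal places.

After both shocks: AD is Y = 4970 − 11P and SRAS is Y = 2210 + 2P.
Setting them equal: 2760 = 13P, so P = 212.31.
Substituting into AD, Y = 2634.62.

P = 212.31, Y = 2634.62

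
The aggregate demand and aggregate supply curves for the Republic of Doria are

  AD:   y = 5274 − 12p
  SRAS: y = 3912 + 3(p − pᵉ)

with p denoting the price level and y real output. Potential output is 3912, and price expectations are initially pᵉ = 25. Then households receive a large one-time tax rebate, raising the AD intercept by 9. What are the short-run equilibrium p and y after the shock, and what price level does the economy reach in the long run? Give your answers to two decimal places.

Short run: p = 96.40, y = 4126.20. Long run: p = 114.25.

AD shifts right: new AD is y = 5283 − 12p. With pᵉ = 25, SRAS is y = 3837 + 3p.
Short run: 5283 − 12p = 3837 + 3p gives 1446 = 15p, so p = 96.40 and y = 5283 − 12p = 4126.20.
y = 4126.20 is above potential 3912; expectations adjust and SRAS shifts left until y = 3912.
Long run: on the new AD curve, 3912 = 5283 − 12p gives p = 114.25.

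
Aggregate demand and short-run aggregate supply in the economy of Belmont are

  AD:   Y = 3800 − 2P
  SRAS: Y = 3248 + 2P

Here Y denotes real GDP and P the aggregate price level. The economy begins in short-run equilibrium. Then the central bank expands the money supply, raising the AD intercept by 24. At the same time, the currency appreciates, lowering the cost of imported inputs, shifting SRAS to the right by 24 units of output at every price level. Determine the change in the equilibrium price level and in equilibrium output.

ΔP = +0, ΔY = +24

After both shocks: AD is Y = 3824 − 2P and SRAS is Y = 3272 + 2P.
Setting them equal: 552 = 4P, so P = 138.
Y = 3824 − 2·138 = 3548.
Initially P = 138, Y = 3524, so ΔP = +0 and ΔY = +24.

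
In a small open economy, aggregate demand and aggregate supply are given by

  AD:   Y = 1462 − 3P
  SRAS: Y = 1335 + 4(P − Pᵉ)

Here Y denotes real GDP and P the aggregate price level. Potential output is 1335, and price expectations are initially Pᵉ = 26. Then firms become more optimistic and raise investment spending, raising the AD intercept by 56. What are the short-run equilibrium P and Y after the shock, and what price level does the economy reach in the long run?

Short run: P = 41, Y = 1395. Long run: P = 61.

AD shifts right: new AD is Y = 1518 − 3P. With Pᵉ = 26, SRAS is Y = 1231 + 4P.
Short run: 1518 − 3P = 1231 + 4P gives 287 = 7P, so P = 41 and Y = 1518 − 3·41 = 1395.
Y = 1395 is above potential 1335; expectations adjust and SRAS shifts left until Y = 1335.
Long run: on the new AD curve, 1335 = 1518 − 3P gives P = 61.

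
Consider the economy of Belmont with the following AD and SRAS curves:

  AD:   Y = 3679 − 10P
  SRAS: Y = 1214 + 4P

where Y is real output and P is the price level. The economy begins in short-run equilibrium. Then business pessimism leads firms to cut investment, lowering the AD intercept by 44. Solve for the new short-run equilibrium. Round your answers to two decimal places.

This is a negative demand shock: AD shifts left.
New AD: Y = 3635 − 10P.
Set AD = SRAS: 3635 − 10P = 1214 + 4P, so 2421 = 14P and P = 172.93.
Substituting into AD, Y = 1905.71.

P = 172.93, Y = 1905.71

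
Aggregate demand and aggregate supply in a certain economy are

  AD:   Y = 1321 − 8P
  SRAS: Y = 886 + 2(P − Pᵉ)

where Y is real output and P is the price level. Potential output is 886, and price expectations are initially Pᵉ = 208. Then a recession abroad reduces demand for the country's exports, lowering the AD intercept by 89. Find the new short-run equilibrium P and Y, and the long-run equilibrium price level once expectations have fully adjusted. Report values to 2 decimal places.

Short run: P = 76.20, Y = 622.40. Long run: P = 43.25.

AD shifts left: new AD is Y = 1232 − 8P. With Pᵉ = 208, SRAS is Y = 470 + 2P.
Short run: 1232 − 8P = 470 + 2P gives 762 = 10P, so P = 76.20 and Y = 1232 − 8P = 622.40.
Y = 622.40 is below potential 886; expectations adjust and SRAS shifts right until Y = 886.
Long run: on the new AD curve, 886 = 1232 − 8P gives P = 43.25.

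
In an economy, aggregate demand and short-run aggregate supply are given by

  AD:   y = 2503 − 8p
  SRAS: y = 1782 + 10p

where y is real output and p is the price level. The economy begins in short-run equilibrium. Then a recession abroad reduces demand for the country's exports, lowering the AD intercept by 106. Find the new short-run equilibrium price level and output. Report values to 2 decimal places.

This is a negative demand shock: AD shifts left.
New AD: y = 2397 − 8p.
Set AD = SRAS: 2397 − 8p = 1782 + 10p, so 615 = 18p and p = 34.17.
Substituting into AD, y = 2123.67.

p = 34.17, y = 2123.67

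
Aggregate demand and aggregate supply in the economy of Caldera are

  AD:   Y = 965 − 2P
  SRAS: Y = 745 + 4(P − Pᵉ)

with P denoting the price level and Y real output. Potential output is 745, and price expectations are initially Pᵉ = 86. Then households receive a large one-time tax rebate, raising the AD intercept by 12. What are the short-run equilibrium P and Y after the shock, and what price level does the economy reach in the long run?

AD shifts right: new AD is Y = 977 − 2P. With Pᵉ = 86, SRAS is Y = 401 + 4P.
Short run: 977 − 2P = 401 + 4P gives 576 = 6P, so P = 96 and Y = 977 − 2·96 = 785.
Y = 785 is above potential 745; expectations adjust and SRAS shifts left until Y = 745.
Long run: on the new AD curve, 745 = 977 − 2P gives P = 116.

Short run: P = 96, Y = 785. Long run: P = 116.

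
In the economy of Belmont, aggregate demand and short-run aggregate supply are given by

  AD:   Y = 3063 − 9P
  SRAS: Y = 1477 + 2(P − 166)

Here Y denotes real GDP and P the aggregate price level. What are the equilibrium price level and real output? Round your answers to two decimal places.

P = 174.36, Y = 1493.73

Write SRAS as Y = 1477 + 2P − 332 = 1145 + 2P.
Set AD = SRAS: 3063 − 9P = 1145 + 2P, so 1918 = 11P and P = 174.36.
Substituting into AD, Y = 3063 − 9P = 1493.73.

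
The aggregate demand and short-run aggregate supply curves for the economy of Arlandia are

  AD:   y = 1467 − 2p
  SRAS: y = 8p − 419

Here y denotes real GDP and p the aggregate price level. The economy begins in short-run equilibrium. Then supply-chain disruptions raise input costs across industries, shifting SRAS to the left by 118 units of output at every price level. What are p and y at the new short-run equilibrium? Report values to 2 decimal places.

p = 200.40, y = 1066.20

This is a negative supply shock: SRAS shifts left.
New SRAS: y = 8p − 537.
Set AD = SRAS: 1467 − 2p = 8p − 537, so 2004 = 10p and p = 200.40.
Substituting into AD, y = 1066.20.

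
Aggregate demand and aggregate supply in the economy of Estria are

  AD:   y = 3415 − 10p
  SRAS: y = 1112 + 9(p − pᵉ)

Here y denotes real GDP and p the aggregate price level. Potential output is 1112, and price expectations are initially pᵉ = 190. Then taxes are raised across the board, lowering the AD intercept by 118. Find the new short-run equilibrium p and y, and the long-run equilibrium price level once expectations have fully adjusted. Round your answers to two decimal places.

Short run: p = 205.00, y = 1247.00. Long run: p = 218.50.

AD shifts left: new AD is y = 3297 − 10p. With pᵉ = 190, SRAS is y = 9p − 598.
Short run: 3297 − 10p = 9p − 598 gives 3895 = 19p, so p = 205.00 and y = 3297 − 10p = 1247.00.
y = 1247.00 is above potential 1112; expectations adjust and SRAS shifts left until y = 1112.
Long run: on the new AD curve, 1112 = 3297 − 10p gives p = 218.50.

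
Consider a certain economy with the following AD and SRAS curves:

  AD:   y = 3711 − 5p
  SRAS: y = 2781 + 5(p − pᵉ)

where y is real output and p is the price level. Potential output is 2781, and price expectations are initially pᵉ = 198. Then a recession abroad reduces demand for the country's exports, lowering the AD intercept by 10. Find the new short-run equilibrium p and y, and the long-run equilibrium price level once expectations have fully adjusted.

Short run: p = 191, y = 2746. Long run: p = 184.

AD shifts left: new AD is y = 3701 − 5p. With pᵉ = 198, SRAS is y = 1791 + 5p.
Short run: 3701 − 5p = 1791 + 5p gives 1910 = 10p, so p = 191 and y = 3701 − 5·191 = 2746.
y = 2746 is below potential 2781; expectations adjust and SRAS shifts right until y = 2781.
Long run: on the new AD curve, 2781 = 3701 − 5p gives p = 184.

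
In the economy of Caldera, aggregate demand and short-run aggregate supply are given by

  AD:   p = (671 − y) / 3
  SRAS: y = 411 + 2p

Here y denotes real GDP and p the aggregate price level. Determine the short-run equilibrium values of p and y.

Rearrange AD to y = 671 − 3p.
Set AD = SRAS: 671 − 3p = 411 + 2p, so 260 = 5p and p = 52.
Then y = 671 − 3·52 = 515.

p = 52, y = 515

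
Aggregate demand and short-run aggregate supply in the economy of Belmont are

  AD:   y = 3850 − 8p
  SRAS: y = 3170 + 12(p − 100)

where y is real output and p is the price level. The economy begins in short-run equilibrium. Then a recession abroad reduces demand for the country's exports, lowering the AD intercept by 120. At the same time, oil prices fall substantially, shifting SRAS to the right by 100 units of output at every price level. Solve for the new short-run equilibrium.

After both shocks: AD is y = 3730 − 8p and SRAS is y = 2070 + 12p.
Setting them equal: 1660 = 20p, so p = 83.
y = 3730 − 8·83 = 3066.

p = 83, y = 3066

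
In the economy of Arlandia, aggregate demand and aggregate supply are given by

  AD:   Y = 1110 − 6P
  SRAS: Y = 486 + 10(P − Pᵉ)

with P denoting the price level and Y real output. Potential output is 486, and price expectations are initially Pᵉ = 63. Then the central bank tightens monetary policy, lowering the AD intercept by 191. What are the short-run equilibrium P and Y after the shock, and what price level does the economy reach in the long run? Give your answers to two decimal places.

Short run: P = 66.44, Y = 520.38. Long run: P = 72.17.

AD shifts left: new AD is Y = 919 − 6P. With Pᵉ = 63, SRAS is Y = 10P − 144.
Short run: 919 − 6P = 10P − 144 gives 1063 = 16P, so P = 66.44 and Y = 919 − 6P = 520.38.
Y = 520.38 is above potential 486; expectations adjust and SRAS shifts left until Y = 486.
Long run: on the new AD curve, 486 = 919 − 6P gives P = 72.17.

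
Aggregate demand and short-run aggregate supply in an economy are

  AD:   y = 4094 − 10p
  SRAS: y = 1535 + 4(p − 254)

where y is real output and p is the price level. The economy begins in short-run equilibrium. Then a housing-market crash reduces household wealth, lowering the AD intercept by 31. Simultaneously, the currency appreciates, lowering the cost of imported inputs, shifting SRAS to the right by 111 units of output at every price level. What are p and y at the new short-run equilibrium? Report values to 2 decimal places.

After both shocks: AD is y = 4063 − 10p and SRAS is y = 630 + 4p.
Setting them equal: 3433 = 14p, so p = 245.21.
Substituting into AD, y = 1610.86.

p = 245.21, y = 1610.86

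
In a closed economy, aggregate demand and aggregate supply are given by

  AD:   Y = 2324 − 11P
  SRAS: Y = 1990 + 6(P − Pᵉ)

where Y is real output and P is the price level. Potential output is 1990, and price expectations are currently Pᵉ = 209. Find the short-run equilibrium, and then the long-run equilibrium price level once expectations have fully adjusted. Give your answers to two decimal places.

Short run: P = 93.41, Y = 1296.47. Long run: P = 30.36.

Short run: with Pᵉ = 209, SRAS is Y = 736 + 6P. Setting AD = SRAS gives 1588 = 17P, so P = 93.41 and Y = 2324 − 11P = 1296.47.
Output 1296.47 is below potential 1990, so over time expected prices fall and SRAS shifts right until Y returns to 1990.
Long run: Y = 1990 on the AD curve gives 1990 = 2324 − 11P, so P = 30.36.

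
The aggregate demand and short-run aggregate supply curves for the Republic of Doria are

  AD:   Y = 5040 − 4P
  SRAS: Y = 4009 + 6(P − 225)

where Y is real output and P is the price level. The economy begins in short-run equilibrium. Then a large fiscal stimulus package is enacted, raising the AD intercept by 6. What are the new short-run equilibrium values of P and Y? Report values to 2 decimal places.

This is a positive demand shock: AD shifts right.
New AD: Y = 5046 − 4P.
SRAS can be written Y = 2659 + 6P.
Set AD = SRAS: 5046 − 4P = 2659 + 6P, so 2387 = 10P and P = 238.70.
Substituting into AD, Y = 4091.20.

P = 238.70, Y = 4091.20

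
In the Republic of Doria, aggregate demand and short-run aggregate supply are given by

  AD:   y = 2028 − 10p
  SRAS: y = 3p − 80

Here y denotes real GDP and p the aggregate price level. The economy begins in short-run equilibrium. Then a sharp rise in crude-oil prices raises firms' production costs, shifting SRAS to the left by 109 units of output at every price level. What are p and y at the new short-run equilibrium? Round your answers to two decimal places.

This is a negative supply shock: SRAS shifts left.
New SRAS: y = 3p − 189.
Set AD = SRAS: 2028 − 10p = 3p − 189, so 2217 = 13p and p = 170.54.
Substituting into AD, y = 322.62.

p = 170.54, y = 322.62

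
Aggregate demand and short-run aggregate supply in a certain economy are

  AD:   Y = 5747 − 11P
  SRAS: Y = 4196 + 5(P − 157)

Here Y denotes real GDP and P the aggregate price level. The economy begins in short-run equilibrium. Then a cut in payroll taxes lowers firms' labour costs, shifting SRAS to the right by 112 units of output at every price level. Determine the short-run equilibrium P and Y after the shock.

This is a positive supply shock: SRAS shifts right.
New SRAS: Y = 3523 + 5P.
Set AD = SRAS: 5747 − 11P = 3523 + 5P, so 2224 = 16P and P = 139.
Y = 5747 − 11·139 = 4218.

P = 139, Y = 4218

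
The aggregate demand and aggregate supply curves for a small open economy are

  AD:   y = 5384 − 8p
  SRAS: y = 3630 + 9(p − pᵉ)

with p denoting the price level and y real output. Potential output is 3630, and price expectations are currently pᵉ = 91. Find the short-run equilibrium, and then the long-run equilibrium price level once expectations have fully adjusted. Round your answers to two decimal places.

Short run: with pᵉ = 91, SRAS is y = 2811 + 9p. Setting AD = SRAS gives 2573 = 17p, so p = 151.35 and y = 5384 − 8p = 4173.18.
Output 4173.18 is above potential 3630, so over time expected prices rise and SRAS shifts left until y returns to 3630.
Long run: y = 3630 on the AD curve gives 3630 = 5384 − 8p, so p = 219.25.

Short run: p = 151.35, y = 4173.18. Long run: p = 219.25.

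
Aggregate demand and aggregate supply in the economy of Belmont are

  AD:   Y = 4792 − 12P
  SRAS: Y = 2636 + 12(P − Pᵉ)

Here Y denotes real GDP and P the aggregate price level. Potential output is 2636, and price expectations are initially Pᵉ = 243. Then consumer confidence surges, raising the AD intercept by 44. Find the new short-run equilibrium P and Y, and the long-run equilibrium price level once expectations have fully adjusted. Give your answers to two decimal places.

AD shifts right: new AD is Y = 4836 − 12P. With Pᵉ = 243, SRAS is Y = 12P − 280.
Short run: 4836 − 12P = 12P − 280 gives 5116 = 24P, so P = 213.17 and Y = 4836 − 12P = 2278.00.
Y = 2278.00 is below potential 2636; expectations adjust and SRAS shifts right until Y = 2636.
Long run: on the new AD curve, 2636 = 4836 − 12P gives P = 183.33.

Short run: P = 213.17, Y = 2278.00. Long run: P = 183.33.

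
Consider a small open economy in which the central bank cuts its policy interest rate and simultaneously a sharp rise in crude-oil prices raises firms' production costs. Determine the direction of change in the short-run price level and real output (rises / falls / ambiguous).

Price level: rises; output: ambiguous

The first event is a positive demand shock: AD shifts right, which by itself pushes P up and Y up.
The second is an adverse supply shock: SRAS shifts left, which by itself pushes P up and Y down.
Both shocks push P up, so P rises. The two shocks push Y in opposite directions, so the effect on Y is ambiguous.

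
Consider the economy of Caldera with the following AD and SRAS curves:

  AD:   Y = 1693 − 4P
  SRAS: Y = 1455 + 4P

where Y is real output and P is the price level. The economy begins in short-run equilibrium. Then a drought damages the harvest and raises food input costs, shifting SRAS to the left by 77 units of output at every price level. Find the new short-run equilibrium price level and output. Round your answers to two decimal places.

This is a negative supply shock: SRAS shifts left.
New SRAS: Y = 1378 + 4P.
Set AD = SRAS: 1693 − 4P = 1378 + 4P, so 315 = 8P and P = 39.38.
Substituting into AD, Y = 1535.50.

P = 39.38, Y = 1535.50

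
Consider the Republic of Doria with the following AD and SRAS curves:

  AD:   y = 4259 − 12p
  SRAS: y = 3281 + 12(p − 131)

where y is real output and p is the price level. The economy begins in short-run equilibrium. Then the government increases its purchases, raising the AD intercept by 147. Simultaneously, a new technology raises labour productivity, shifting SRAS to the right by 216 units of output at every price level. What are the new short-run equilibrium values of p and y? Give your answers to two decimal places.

p = 103.38, y = 3165.50

After both shocks: AD is y = 4406 − 12p and SRAS is y = 1925 + 12p.
Setting them equal: 2481 = 24p, so p = 103.38.
Substituting into AD, y = 3165.50.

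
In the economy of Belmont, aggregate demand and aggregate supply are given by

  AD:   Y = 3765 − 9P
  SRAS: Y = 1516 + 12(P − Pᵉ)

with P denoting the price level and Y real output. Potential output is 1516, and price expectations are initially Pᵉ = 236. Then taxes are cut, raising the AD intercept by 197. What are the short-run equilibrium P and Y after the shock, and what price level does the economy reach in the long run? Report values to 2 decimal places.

Short run: P = 251.33, Y = 1700.00. Long run: P = 271.78.

AD shifts right: new AD is Y = 3962 − 9P. With Pᵉ = 236, SRAS is Y = 12P − 1316.
Short run: 3962 − 9P = 12P − 1316 gives 5278 = 21P, so P = 251.33 and Y = 3962 − 9P = 1700.00.
Y = 1700.00 is above potential 1516; expectations adjust and SRAS shifts left until Y = 1516.
Long run: on the new AD curve, 1516 = 3962 − 9P gives P = 271.78.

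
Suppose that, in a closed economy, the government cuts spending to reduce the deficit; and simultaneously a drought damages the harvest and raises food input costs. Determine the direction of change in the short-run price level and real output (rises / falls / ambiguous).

The first event is a negative demand shock: AD shifts left, which by itself pushes P down and Y down.
The second is an adverse supply shock: SRAS shifts left, which by itself pushes P up and Y down.
The two shocks push P in opposite directions, so the effect on P is ambiguous. Both shocks push Y down, so Y falls.

Price level: ambiguous; output: falls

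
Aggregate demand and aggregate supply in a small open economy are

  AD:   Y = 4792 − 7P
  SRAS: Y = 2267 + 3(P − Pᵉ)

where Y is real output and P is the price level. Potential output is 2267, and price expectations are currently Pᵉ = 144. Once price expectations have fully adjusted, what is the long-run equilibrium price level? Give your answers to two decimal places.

Long-run P = 360.71

Short run: with Pᵉ = 144, SRAS is Y = 1835 + 3P. Setting AD = SRAS gives 2957 = 10P, so P = 295.70 and Y = 4792 − 7P = 2722.10.
Output 2722.10 is above potential 2267, so over time expected prices rise and SRAS shifts left until Y returns to 2267.
Long run: Y = 2267 on the AD curve gives 2267 = 4792 − 7P, so P = 360.71.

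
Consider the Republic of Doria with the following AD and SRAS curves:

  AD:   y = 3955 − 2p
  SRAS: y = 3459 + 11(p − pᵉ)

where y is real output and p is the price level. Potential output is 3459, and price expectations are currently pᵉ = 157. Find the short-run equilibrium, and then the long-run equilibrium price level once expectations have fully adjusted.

Short run: with pᵉ = 157, SRAS is y = 1732 + 11p. Setting AD = SRAS gives 2223 = 13p, so p = 171 and y = 3955 − 2·171 = 3613.
Output 3613 is above potential 3459, so over time expected prices rise and SRAS shifts left until y returns to 3459.
Long run: y = 3459 on the AD curve gives 3459 = 3955 − 2p, so p = 248.

Short run: p = 171, y = 3613. Long run: p = 248.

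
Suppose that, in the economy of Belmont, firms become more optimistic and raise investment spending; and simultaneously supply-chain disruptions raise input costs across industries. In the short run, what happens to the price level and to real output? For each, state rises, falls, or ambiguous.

The first event is a positive demand shock: AD shifts right, which by itself pushes P up and Y up.
The second is an adverse supply shock: SRAS shifts left, which by itself pushes P up and Y down.
Both shocks push P up, so P rises. The two shocks push Y in opposite directions, so the effect on Y is ambiguous.

Price level: rises; output: ambiguous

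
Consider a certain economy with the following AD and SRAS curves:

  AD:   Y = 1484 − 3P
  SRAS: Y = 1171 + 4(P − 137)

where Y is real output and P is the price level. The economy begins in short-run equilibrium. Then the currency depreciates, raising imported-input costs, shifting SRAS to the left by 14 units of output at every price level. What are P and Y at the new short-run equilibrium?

P = 125, Y = 1109

This is a negative supply shock: SRAS shifts left.
New SRAS: Y = 609 + 4P.
Set AD = SRAS: 1484 − 3P = 609 + 4P, so 875 = 7P and P = 125.
Y = 1484 − 3·125 = 1109.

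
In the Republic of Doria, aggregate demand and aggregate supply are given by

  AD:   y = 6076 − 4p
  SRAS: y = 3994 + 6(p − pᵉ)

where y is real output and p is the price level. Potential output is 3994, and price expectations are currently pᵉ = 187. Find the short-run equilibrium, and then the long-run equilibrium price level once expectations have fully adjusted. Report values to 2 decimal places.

Short run: with pᵉ = 187, SRAS is y = 2872 + 6p. Setting AD = SRAS gives 3204 = 10p, so p = 320.40 and y = 6076 − 4p = 4794.40.
Output 4794.40 is above potential 3994, so over time expected prices rise and SRAS shifts left until y returns to 3994.
Long run: y = 3994 on the AD curve gives 3994 = 6076 − 4p, so p = 520.50.

Short run: p = 320.40, y = 4794.40. Long run: p = 520.50.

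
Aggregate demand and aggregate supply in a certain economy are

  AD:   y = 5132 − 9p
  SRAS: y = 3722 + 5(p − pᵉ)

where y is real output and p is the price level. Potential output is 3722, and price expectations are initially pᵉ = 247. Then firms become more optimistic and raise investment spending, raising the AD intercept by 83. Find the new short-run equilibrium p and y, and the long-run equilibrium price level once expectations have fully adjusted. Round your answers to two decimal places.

Short run: p = 194.86, y = 3461.29. Long run: p = 165.89.

AD shifts right: new AD is y = 5215 − 9p. With pᵉ = 247, SRAS is y = 2487 + 5p.
Short run: 5215 − 9p = 2487 + 5p gives 2728 = 14p, so p = 194.86 and y = 5215 − 9p = 3461.29.
y = 3461.29 is below potential 3722; expectations adjust and SRAS shifts right until y = 3722.
Long run: on the new AD curve, 3722 = 5215 − 9p gives p = 165.89.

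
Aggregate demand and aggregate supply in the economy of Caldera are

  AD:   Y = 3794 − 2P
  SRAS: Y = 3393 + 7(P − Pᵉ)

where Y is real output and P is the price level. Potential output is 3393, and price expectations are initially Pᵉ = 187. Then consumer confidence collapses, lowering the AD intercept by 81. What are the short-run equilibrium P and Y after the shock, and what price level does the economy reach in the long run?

AD shifts left: new AD is Y = 3713 − 2P. With Pᵉ = 187, SRAS is Y = 2084 + 7P.
Short run: 3713 − 2P = 2084 + 7P gives 1629 = 9P, so P = 181 and Y = 3713 − 2·181 = 3351.
Y = 3351 is below potential 3393; expectations adjust and SRAS shifts right until Y = 3393.
Long run: on the new AD curve, 3393 = 3713 − 2P gives P = 160.

Short run: P = 181, Y = 3351. Long run: P = 160.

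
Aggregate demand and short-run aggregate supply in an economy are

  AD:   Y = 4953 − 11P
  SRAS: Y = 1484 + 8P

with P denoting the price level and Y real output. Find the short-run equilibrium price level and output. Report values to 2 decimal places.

Set AD = SRAS: 4953 − 11P = 1484 + 8P, so 3469 = 19P and P = 182.58.
Substituting into AD, Y = 4953 − 11P = 2944.63.

P = 182.58, Y = 2944.63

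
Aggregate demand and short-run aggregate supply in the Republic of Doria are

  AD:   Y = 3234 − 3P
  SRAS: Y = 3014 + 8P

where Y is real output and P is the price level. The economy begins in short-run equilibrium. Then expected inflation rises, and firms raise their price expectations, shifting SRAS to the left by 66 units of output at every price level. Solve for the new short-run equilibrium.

This is a negative supply shock: SRAS shifts left.
New SRAS: Y = 2948 + 8P.
Set AD = SRAS: 3234 − 3P = 2948 + 8P, so 286 = 11P and P = 26.
Y = 3234 − 3·26 = 3156.

P = 26, Y = 3156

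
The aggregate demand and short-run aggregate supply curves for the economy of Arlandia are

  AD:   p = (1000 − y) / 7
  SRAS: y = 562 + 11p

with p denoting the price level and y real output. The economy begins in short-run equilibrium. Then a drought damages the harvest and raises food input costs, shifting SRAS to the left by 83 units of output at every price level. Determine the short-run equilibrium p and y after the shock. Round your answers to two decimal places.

p = 28.94, y = 797.39

This is a negative supply shock: SRAS shifts left.
New SRAS: y = 479 + 11p.
Set AD = SRAS: 1000 − 7p = 479 + 11p, so 521 = 18p and p = 28.94.
Substituting into AD, y = 797.39.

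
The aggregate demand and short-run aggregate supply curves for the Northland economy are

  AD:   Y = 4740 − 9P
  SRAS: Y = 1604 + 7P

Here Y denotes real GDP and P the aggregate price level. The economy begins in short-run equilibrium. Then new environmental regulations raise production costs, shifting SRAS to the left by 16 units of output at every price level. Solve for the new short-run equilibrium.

This is a negative supply shock: SRAS shifts left.
New SRAS: Y = 1588 + 7P.
Set AD = SRAS: 4740 − 9P = 1588 + 7P, so 3152 = 16P and P = 197.
Y = 4740 − 9·197 = 2967.

P = 197, Y = 2967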